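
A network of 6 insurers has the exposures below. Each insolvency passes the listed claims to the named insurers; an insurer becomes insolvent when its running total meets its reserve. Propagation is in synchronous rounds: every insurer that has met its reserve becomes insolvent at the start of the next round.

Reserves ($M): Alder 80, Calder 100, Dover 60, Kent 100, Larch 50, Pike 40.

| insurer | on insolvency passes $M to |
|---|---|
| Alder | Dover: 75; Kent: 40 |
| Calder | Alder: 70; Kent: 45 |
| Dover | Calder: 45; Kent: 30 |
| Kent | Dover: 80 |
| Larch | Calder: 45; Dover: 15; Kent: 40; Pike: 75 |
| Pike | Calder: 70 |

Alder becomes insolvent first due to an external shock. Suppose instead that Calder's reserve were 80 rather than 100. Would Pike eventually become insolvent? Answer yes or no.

no

With Calder's reserve at 80:
Round 1 — Alder becomes insolvent (initial).
  Dover: +75 → 75 ≥ 60
  Kent: +40 → 40 < 100
Round 2 — Dover becomes insolvent.
  Calder: +45 → 45 < 80
  Kent: +30 → 70 < 100
No further insolvencies.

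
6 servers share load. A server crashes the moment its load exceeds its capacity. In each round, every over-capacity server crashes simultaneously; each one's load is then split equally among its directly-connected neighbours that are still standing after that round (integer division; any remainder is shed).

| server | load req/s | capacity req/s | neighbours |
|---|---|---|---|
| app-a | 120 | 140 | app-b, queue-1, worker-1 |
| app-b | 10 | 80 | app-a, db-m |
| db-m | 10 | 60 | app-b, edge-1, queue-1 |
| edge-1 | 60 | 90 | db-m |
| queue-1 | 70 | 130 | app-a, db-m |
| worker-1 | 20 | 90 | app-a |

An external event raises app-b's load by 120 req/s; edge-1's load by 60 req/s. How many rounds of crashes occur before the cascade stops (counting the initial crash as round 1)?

3

Round 1 — app-b at 130 > 80; edge-1 at 120 > 90. app-b, edge-1 crash.
  app-b sheds 130 req/s to app-a, db-m: 65 each.
    app-a: 120+65 = 185 > 140
    db-m: 10+65 = 75 > 60
  edge-1 sheds 120 req/s to db-m: 120 each.
    db-m: 75+120 = 195 > 60
Round 2 — app-a, db-m crash.
  app-a sheds 185 req/s to queue-1, worker-1: 92 each (1 lost).
    queue-1: 70+92 = 162 > 130
    worker-1: 20+92 = 112 > 90
  db-m sheds 195 req/s to queue-1: 195 each.
    queue-1: 162+195 = 357 > 130
Round 3 — queue-1, worker-1 crash.
  queue-1 sheds 357 req/s: no online neighbours, lost.
  worker-1 sheds 112 req/s: no online neighbours, lost.
No further crashes.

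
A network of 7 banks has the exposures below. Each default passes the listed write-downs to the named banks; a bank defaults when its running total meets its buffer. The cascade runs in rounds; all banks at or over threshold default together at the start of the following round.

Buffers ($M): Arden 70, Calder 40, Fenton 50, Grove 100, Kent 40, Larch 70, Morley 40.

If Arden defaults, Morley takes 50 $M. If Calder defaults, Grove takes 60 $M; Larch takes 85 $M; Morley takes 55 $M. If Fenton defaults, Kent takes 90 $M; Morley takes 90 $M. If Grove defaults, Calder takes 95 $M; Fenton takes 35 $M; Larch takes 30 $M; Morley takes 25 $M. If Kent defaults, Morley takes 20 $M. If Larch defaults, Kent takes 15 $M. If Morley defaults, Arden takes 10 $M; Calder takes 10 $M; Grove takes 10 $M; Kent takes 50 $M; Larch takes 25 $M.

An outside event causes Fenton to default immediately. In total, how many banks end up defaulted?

3

Round 1 — Fenton defaults (initial).
  Kent: +90 → 90 ≥ 40
  Morley: +90 → 90 ≥ 40
Round 2 — Kent, Morley default.
  Arden: +10 → 10 < 70
  Calder: +10 → 10 < 40
  Grove: +10 → 10 < 100
  Larch: +25 → 25 < 70
No further defaults.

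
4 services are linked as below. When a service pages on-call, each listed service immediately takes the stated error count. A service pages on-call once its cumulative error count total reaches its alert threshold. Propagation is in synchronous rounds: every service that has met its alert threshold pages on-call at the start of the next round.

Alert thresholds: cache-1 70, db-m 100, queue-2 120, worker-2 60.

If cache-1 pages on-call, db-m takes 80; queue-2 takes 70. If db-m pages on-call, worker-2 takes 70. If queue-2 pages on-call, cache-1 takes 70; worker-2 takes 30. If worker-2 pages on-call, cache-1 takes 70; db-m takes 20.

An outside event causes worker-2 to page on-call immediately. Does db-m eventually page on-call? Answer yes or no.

yes

Round 1 — worker-2 pages on-call (initial).
  cache-1: +70 → 70 ≥ 70
  db-m: +20 → 20 < 100
Round 2 — cache-1 pages on-call.
  db-m: +80 → 100 ≥ 100
  queue-2: +70 → 70 < 120
Round 3 — db-m pages on-call.
No further pages.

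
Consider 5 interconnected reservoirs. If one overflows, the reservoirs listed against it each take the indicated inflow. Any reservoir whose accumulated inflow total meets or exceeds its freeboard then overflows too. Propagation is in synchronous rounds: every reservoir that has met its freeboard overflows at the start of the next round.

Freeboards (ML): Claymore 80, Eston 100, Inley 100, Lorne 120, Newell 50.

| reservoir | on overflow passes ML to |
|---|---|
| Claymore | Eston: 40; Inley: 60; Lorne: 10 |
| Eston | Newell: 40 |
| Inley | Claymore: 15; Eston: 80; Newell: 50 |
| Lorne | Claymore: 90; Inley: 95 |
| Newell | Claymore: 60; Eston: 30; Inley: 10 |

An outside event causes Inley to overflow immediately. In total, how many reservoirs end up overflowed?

3

Round 1 — Inley overflows (initial).
  Claymore: +15 → 15 < 80
  Eston: +80 → 80 < 100
  Newell: +50 → 50 ≥ 50
Round 2 — Newell overflows.
  Claymore: +60 → 75 < 80
  Eston: +30 → 110 ≥ 100
Round 3 — Eston overflows.
No further overflows.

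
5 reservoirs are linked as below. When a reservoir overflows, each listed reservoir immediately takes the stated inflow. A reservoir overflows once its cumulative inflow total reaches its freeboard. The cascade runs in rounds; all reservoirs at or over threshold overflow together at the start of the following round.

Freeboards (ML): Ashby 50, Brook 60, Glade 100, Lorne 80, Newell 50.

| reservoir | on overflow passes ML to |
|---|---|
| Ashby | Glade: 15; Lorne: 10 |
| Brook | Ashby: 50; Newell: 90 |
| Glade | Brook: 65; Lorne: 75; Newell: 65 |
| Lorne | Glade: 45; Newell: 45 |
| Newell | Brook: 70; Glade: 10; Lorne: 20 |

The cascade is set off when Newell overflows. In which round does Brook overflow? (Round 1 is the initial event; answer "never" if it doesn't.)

Round 1 — Newell overflows (initial).
  Brook: +70 → 70 ≥ 60
  Glade: +10 → 10 < 100
  Lorne: +20 → 20 < 80
Round 2 — Brook overflows.
  Ashby: +50 → 50 ≥ 50
Round 3 — Ashby overflows.
  Glade: +15 → 25 < 100
  Lorne: +10 → 30 < 80
No further overflows.

2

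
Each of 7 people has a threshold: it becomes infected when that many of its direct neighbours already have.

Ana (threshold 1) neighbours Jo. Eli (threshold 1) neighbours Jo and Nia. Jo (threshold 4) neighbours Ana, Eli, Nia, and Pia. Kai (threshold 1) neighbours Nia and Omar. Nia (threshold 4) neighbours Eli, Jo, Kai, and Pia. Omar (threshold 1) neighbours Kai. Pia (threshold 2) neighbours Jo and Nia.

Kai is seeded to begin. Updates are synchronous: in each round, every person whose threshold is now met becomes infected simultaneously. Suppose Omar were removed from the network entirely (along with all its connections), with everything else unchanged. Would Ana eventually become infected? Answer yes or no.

no

With Omar removed:
Round 1 — Kai becomes infected (initial).
Round 2 — no new infections; cascade stops.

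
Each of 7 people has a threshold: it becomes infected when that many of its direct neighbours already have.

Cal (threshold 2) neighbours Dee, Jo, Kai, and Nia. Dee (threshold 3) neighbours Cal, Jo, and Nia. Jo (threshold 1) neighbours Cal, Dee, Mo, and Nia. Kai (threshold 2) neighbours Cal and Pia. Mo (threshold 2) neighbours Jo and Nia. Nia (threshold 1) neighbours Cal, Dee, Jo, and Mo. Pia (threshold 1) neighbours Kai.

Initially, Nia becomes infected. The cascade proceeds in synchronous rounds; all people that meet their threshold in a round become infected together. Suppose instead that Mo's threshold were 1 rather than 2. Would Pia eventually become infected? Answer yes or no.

no

With Mo's threshold at 1:
Round 1 — Nia becomes infected (initial).
Round 2 — checking thresholds:
  Cal: 1 of 4 neighbours < 2, holds.
  Dee: 1 of 3 neighbours < 3, holds.
  Jo: 1 of 4 neighbours ≥ 1, becomes infected.
  Mo: 1 of 2 neighbours ≥ 1, becomes infected.
Round 3 — checking thresholds:
  Cal: 2 of 4 neighbours ≥ 2, becomes infected.
  Dee: 2 of 3 neighbours < 3, holds.
Round 4 — checking thresholds:
  Dee: 3 of 3 neighbours ≥ 3, becomes infected.
  Kai: 1 of 2 neighbours < 2, holds.
Round 5 — no new infections; cascade stops.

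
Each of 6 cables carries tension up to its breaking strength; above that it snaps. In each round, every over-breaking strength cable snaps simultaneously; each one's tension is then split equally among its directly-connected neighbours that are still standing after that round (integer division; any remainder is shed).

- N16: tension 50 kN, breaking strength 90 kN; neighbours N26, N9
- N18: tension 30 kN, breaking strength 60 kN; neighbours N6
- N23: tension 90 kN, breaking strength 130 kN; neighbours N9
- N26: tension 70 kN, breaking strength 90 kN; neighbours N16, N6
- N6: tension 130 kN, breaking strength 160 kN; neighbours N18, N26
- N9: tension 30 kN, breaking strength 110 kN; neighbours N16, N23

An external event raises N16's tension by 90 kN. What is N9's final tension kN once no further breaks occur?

100

Round 1 — N16 at 140 > 90. N16 snaps.
  N16 sheds 140 kN to N26, N9: 70 each.
    N26: 70+70 = 140 > 90
    N9: 30+70 = 100 ≤ 110
Round 2 — N26 snaps.
  N26 sheds 140 kN to N6: 140 each.
    N6: 130+140 = 270 > 160
Round 3 — N6 snaps.
  N6 sheds 270 kN to N18: 270 each.
    N18: 30+270 = 300 > 60
Round 4 — N18 snaps.
  N18 sheds 300 kN: no online neighbours, lost.
No further breaks.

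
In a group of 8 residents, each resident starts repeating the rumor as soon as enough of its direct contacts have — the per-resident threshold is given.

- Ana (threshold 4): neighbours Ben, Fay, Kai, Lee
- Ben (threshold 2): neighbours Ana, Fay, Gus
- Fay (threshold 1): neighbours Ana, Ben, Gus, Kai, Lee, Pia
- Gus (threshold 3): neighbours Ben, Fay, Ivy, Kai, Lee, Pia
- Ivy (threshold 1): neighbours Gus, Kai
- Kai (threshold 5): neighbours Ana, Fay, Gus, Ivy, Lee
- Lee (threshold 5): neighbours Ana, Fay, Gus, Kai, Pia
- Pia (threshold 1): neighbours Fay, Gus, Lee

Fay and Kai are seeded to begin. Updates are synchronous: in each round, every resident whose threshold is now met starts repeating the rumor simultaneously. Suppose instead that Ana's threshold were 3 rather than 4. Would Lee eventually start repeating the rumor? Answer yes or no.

yes

With Ana's threshold at 3:
Round 1 — Fay, Kai start repeating the rumor (initial).
Round 2 — checking thresholds:
  Ana: 2 of 4 neighbours < 3, not yet.
  Ben: 1 of 3 neighbours < 2, not yet.
  Gus: 2 of 6 neighbours < 3, not yet.
  Ivy: 1 of 2 neighbours ≥ 1, starts repeating the rumor.
  Lee: 2 of 5 neighbours < 5, not yet.
  Pia: 1 of 3 neighbours ≥ 1, starts repeating the rumor.
Round 3 — checking thresholds:
  Ana: 2 of 4 neighbours < 3, not yet.
  Ben: 1 of 3 neighbours < 2, not yet.
  Gus: 4 of 6 neighbours ≥ 3, starts repeating the rumor.
  Lee: 3 of 5 neighbours < 5, not yet.
Round 4 — checking thresholds:
  Ana: 2 of 4 neighbours < 3, not yet.
  Ben: 2 of 3 neighbours ≥ 2, starts repeating the rumor.
  Lee: 4 of 5 neighbours < 5, not yet.
Round 5 — checking thresholds:
  Ana: 3 of 4 neighbours ≥ 3, starts repeating the rumor.
  Lee: 4 of 5 neighbours < 5, not yet.
Round 6 — checking thresholds:
  Lee: 5 of 5 neighbours ≥ 5, starts repeating the rumor.
Round 7 — no new spreads; cascade stops.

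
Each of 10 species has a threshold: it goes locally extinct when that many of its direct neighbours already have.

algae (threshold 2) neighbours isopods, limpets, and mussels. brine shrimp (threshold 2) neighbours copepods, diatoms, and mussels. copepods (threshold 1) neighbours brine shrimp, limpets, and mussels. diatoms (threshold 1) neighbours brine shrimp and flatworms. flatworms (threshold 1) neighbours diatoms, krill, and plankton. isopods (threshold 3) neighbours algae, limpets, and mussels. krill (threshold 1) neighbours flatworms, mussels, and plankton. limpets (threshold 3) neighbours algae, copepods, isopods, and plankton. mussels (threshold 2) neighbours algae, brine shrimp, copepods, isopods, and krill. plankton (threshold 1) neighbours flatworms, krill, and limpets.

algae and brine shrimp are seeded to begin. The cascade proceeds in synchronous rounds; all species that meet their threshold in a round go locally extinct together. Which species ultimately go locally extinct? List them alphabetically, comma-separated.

algae, brine shrimp, copepods, diatoms, flatworms, isopods, krill, limpets, mussels, plankton

Round 1 — algae, brine shrimp go locally extinct (initial).
Round 2 — checking thresholds:
  copepods: 1 of 3 neighbours ≥ 1, goes locally extinct.
  diatoms: 1 of 2 neighbours ≥ 1, goes locally extinct.
  isopods: 1 of 3 neighbours < 3, not yet.
  limpets: 1 of 4 neighbours < 3, not yet.
  mussels: 2 of 5 neighbours ≥ 2, goes locally extinct.
Round 3 — checking thresholds:
  flatworms: 1 of 3 neighbours ≥ 1, goes locally extinct.
  isopods: 2 of 3 neighbours < 3, not yet.
  krill: 1 of 3 neighbours ≥ 1, goes locally extinct.
  limpets: 2 of 4 neighbours < 3, not yet.
Round 4 — checking thresholds:
  isopods: 2 of 3 neighbours < 3, not yet.
  limpets: 2 of 4 neighbours < 3, not yet.
  plankton: 2 of 3 neighbours ≥ 1, goes locally extinct.
Round 5 — checking thresholds:
  isopods: 2 of 3 neighbours < 3, not yet.
  limpets: 3 of 4 neighbours ≥ 3, goes locally extinct.
Round 6 — checking thresholds:
  isopods: 3 of 3 neighbours ≥ 3, goes locally extinct.
Round 7 — no new extinctions; cascade stops.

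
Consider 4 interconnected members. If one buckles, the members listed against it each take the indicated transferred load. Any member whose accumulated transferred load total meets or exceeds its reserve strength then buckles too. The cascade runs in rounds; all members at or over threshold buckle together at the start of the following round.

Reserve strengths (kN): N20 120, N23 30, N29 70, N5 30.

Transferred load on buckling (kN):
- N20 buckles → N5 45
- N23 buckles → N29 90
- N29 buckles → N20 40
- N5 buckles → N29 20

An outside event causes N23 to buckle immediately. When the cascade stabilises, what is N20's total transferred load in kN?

40

Round 1 — N23 buckles (initial).
  N29: +90 → 90 ≥ 70
Round 2 — N29 buckles.
  N20: +40 → 40 < 120
No further bucklings.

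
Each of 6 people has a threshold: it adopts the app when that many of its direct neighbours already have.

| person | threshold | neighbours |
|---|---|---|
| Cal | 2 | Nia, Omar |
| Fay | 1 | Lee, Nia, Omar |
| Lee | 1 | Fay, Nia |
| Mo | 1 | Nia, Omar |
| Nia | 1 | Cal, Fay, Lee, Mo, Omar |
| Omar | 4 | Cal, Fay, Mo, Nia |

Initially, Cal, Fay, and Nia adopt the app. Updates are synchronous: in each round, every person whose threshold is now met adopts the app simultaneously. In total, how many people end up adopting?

6

Round 1 — Cal, Fay, Nia adopt the app (initial).
Round 2 — checking thresholds:
  Lee: 2 of 2 neighbours ≥ 1, adopts the app.
  Mo: 1 of 2 neighbours ≥ 1, adopts the app.
  Omar: 3 of 4 neighbours < 4, holds.
Round 3 — checking thresholds:
  Omar: 4 of 4 neighbours ≥ 4, adopts the app.
Round 4 — no new adoptions; cascade stops.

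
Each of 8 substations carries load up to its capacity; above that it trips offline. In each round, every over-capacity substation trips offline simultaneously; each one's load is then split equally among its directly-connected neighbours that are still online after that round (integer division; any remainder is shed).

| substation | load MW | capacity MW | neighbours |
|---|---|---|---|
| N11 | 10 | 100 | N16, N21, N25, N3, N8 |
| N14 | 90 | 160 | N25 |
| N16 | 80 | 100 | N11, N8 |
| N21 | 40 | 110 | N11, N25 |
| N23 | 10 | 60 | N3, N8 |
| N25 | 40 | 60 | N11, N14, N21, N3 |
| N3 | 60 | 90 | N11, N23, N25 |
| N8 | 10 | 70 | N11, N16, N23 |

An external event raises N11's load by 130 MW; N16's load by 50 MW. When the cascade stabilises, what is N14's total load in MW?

127

Round 1 — N11 at 140 > 100; N16 at 130 > 100. N11, N16 trip offline.
  N11 sheds 140 MW to N21, N25, N3, N8: 35 each.
    N21: 40+35 = 75 ≤ 110
    N25: 40+35 = 75 > 60
    N3: 60+35 = 95 > 90
    N8: 10+35 = 45 ≤ 70
  N16 sheds 130 MW to N8: 130 each.
    N8: 45+130 = 175 > 70
Round 2 — N25, N3, N8 trip offline.
  N25 sheds 75 MW to N14, N21: 37 each (1 lost).
    N14: 90+37 = 127 ≤ 160
    N21: 75+37 = 112 > 110
  N3 sheds 95 MW to N23: 95 each.
    N23: 10+95 = 105 > 60
  N8 sheds 175 MW to N23: 175 each.
    N23: 105+175 = 280 > 60
Round 3 — N21, N23 trip offline.
  N21 sheds 112 MW: no online neighbours, lost.
  N23 sheds 280 MW: no online neighbours, lost.
No further trips.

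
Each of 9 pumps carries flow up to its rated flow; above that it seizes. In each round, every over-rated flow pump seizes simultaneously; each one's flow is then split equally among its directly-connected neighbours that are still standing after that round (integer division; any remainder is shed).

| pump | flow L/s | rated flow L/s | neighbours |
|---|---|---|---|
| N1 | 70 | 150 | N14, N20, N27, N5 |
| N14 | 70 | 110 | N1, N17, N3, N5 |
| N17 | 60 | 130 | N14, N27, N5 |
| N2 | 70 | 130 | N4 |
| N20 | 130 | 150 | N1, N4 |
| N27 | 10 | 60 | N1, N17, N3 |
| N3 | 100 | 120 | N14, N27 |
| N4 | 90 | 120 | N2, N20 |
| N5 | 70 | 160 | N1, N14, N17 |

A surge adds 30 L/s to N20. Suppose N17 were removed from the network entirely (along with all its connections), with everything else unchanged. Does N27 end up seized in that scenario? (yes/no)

With N17 removed:
Round 1 — N20 at 160 > 150. N20 seizes.
  N20 sheds 160 L/s to N1, N4: 80 each.
    N1: 70+80 = 150 ≤ 150
    N4: 90+80 = 170 > 120
Round 2 — N4 seizes.
  N4 sheds 170 L/s to N2: 170 each.
    N2: 70+170 = 240 > 130
Round 3 — N2 seizes.
  N2 sheds 240 L/s: no online neighbours, lost.
No further seizures.

no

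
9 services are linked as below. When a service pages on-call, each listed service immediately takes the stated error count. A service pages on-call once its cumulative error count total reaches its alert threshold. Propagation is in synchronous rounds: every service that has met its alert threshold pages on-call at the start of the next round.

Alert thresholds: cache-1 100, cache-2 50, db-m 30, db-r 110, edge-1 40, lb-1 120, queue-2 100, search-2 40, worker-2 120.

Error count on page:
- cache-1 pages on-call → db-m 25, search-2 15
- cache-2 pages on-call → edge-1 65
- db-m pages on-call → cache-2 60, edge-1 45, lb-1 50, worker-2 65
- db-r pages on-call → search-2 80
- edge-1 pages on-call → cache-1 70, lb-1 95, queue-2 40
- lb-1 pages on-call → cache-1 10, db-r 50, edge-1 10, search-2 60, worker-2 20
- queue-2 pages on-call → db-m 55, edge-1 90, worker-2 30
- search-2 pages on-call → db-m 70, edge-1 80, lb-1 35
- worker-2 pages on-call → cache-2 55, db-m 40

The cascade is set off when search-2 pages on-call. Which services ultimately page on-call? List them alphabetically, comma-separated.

cache-2, db-m, edge-1, lb-1, search-2

Round 1 — search-2 pages on-call (initial).
  db-m: +70 → 70 ≥ 30
  edge-1: +80 → 80 ≥ 40
  lb-1: +35 → 35 < 120
Round 2 — db-m, edge-1 page on-call.
  cache-1: +70 → 70 < 100
  cache-2: +60 → 60 ≥ 50
  lb-1: +50+95 → 180 ≥ 120
  queue-2: +40 → 40 < 100
  worker-2: +65 → 65 < 120
Round 3 — cache-2, lb-1 page on-call.
  cache-1: +10 → 80 < 100
  db-r: +50 → 50 < 110
  worker-2: +20 → 85 < 120
No further pages.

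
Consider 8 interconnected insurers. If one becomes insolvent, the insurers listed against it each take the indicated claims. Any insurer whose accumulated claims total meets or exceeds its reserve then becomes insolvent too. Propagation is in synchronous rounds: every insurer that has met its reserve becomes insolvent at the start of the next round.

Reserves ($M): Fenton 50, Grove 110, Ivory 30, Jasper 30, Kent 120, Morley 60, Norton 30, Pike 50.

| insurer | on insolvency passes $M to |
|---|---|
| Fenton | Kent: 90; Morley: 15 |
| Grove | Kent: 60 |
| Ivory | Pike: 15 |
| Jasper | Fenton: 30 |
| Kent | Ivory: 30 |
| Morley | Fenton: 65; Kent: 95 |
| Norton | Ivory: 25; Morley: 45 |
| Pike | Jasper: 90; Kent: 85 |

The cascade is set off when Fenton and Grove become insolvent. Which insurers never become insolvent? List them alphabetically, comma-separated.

Jasper, Morley, Norton, Pike

Round 1 — Fenton, Grove become insolvent (initial).
  Kent: +90+60 → 150 ≥ 120
  Morley: +15 → 15 < 60
Round 2 — Kent becomes insolvent.
  Ivory: +30 → 30 ≥ 30
Round 3 — Ivory becomes insolvent.
  Pike: +15 → 15 < 50
No further insolvencies.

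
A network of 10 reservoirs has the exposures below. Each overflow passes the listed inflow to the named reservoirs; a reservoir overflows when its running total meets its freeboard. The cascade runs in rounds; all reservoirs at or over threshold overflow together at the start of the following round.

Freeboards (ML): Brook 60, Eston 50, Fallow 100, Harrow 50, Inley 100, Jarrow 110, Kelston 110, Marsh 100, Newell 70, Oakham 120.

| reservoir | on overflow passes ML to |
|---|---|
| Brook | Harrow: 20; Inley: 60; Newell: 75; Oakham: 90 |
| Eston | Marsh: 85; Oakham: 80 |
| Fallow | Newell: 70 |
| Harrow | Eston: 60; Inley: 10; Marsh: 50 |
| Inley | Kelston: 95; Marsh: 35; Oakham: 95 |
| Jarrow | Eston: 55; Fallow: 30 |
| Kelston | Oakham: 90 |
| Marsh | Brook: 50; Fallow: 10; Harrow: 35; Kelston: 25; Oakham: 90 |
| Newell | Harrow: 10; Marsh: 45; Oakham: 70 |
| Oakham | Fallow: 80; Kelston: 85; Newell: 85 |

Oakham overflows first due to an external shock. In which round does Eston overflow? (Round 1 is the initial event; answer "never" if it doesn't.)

Round 1 — Oakham overflows (initial).
  Fallow: +80 → 80 < 100
  Kelston: +85 → 85 < 110
  Newell: +85 → 85 ≥ 70
Round 2 — Newell overflows.
  Harrow: +10 → 10 < 50
  Marsh: +45 → 45 < 100
No further overflows.

never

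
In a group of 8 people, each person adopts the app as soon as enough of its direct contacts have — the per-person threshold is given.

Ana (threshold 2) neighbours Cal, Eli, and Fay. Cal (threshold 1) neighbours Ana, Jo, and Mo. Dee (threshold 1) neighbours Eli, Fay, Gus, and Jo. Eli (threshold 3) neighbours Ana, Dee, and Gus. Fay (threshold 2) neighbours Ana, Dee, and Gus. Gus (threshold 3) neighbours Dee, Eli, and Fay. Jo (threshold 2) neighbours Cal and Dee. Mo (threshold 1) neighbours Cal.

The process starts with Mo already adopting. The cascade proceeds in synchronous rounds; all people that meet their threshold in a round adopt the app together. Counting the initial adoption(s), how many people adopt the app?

2

Round 1 — Mo adopts the app (initial).
Round 2 — checking thresholds:
  Cal: 1 of 3 neighbours ≥ 1, adopts the app.
Round 3 — no new adoptions; cascade stops.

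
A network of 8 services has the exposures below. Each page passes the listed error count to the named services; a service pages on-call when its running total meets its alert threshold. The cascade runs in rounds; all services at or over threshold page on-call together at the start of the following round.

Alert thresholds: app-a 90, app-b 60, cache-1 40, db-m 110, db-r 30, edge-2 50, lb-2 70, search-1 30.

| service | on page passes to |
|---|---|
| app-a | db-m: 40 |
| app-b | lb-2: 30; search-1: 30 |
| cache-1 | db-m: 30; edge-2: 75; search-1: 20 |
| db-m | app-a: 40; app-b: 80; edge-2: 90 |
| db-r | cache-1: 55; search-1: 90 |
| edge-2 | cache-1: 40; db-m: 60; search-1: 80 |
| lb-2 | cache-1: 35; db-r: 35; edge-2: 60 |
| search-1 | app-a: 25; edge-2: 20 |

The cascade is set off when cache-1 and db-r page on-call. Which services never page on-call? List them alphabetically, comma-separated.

app-a, app-b, db-m, lb-2

Round 1 — cache-1, db-r page on-call (initial).
  db-m: +30 → 30 < 110
  edge-2: +75 → 75 ≥ 50
  search-1: +20+90 → 110 ≥ 30
Round 2 — edge-2, search-1 page on-call.
  app-a: +25 → 25 < 90
  db-m: +60 → 90 < 110
No further pages.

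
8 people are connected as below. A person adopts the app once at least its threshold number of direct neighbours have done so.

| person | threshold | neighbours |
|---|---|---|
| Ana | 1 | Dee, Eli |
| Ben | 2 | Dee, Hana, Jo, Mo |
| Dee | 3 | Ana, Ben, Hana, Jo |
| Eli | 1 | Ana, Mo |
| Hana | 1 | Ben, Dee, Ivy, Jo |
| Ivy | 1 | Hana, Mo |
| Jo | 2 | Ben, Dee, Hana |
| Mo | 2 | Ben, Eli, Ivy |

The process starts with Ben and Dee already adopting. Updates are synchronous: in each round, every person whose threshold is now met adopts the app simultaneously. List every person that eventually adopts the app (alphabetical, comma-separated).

Ana, Ben, Dee, Eli, Hana, Ivy, Jo, Mo

Round 1 — Ben, Dee adopt the app (initial).
Round 2 — checking thresholds:
  Ana: 1 of 2 neighbours ≥ 1, adopts the app.
  Hana: 2 of 4 neighbours ≥ 1, adopts the app.
  Jo: 2 of 3 neighbours ≥ 2, adopts the app.
  Mo: 1 of 3 neighbours < 2, not yet.
Round 3 — checking thresholds:
  Eli: 1 of 2 neighbours ≥ 1, adopts the app.
  Ivy: 1 of 2 neighbours ≥ 1, adopts the app.
  Mo: 1 of 3 neighbours < 2, not yet.
Round 4 — checking thresholds:
  Mo: 3 of 3 neighbours ≥ 2, adopts the app.
Round 5 — no new adoptions; cascade stops.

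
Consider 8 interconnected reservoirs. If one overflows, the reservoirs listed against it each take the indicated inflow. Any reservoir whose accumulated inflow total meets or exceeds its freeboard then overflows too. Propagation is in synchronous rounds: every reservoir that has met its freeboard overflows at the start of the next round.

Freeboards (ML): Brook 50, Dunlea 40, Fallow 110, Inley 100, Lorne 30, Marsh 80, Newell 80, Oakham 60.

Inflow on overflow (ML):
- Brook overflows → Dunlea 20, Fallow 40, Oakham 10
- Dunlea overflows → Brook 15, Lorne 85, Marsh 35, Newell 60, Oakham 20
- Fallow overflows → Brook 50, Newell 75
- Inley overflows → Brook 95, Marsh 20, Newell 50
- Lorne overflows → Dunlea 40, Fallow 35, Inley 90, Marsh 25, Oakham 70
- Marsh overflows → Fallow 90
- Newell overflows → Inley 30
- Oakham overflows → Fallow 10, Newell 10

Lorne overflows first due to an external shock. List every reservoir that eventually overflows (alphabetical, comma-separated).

Round 1 — Lorne overflows (initial).
  Dunlea: +40 → 40 ≥ 40
  Fallow: +35 → 35 < 110
  Inley: +90 → 90 < 100
  Marsh: +25 → 25 < 80
  Oakham: +70 → 70 ≥ 60
Round 2 — Dunlea, Oakham overflow.
  Brook: +15 → 15 < 50
  Fallow: +10 → 45 < 110
  Marsh: +35 → 60 < 80
  Newell: +60+10 → 70 < 80
No further overflows.

Dunlea, Lorne, Oakham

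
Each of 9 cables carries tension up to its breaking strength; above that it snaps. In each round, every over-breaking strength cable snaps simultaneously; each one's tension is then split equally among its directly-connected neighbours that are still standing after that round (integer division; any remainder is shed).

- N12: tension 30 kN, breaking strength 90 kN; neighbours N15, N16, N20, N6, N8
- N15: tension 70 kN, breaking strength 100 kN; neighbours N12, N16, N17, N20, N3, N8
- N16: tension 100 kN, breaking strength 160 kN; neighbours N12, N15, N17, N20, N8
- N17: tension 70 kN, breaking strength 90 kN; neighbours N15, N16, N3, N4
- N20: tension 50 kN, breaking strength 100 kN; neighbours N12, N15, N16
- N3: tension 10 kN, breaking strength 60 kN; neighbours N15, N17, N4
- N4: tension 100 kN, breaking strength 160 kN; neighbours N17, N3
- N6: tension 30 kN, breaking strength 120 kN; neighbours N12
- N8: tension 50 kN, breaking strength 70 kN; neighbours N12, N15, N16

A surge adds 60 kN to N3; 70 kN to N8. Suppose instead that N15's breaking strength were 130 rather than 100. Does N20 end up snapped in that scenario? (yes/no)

With N15's breaking strength at 130:
Round 1 — N3 at 70 > 60; N8 at 120 > 70. N3, N8 snap.
  N3 sheds 70 kN to N15, N17, N4: 23 each (1 lost).
    N15: 70+23 = 93 ≤ 130
    N17: 70+23 = 93 > 90
    N4: 100+23 = 123 ≤ 160
  N8 sheds 120 kN to N12, N15, N16: 40 each.
    N12: 30+40 = 70 ≤ 90
    N15: 93+40 = 133 > 130
    N16: 100+40 = 140 ≤ 160
Round 2 — N15, N17 snap.
  N15 sheds 133 kN to N12, N16, N20: 44 each (1 lost).
    N12: 70+44 = 114 > 90
    N16: 140+44 = 184 > 160
    N20: 50+44 = 94 ≤ 100
  N17 sheds 93 kN to N16, N4: 46 each (1 lost).
    N16: 184+46 = 230 > 160
    N4: 123+46 = 169 > 160
Round 3 — N12, N16, N4 snap.
  N12 sheds 114 kN to N20, N6: 57 each.
    N20: 94+57 = 151 > 100
    N6: 30+57 = 87 ≤ 120
  N16 sheds 230 kN to N20: 230 each.
    N20: 151+230 = 381 > 100
  N4 sheds 169 kN: no online neighbours, lost.
Round 4 — N20 snaps.
  N20 sheds 381 kN: no online neighbours, lost.
No further breaks.

yes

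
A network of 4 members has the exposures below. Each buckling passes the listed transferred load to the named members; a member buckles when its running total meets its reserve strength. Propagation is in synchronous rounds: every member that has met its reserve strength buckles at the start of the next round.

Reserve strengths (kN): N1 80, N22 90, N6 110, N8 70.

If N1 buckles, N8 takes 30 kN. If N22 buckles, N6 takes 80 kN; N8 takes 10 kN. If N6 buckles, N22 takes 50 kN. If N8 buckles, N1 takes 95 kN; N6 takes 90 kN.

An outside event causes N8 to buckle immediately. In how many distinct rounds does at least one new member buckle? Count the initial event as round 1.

Round 1 — N8 buckles (initial).
  N1: +95 → 95 ≥ 80
  N6: +90 → 90 < 110
Round 2 — N1 buckles.
No further bucklings.

2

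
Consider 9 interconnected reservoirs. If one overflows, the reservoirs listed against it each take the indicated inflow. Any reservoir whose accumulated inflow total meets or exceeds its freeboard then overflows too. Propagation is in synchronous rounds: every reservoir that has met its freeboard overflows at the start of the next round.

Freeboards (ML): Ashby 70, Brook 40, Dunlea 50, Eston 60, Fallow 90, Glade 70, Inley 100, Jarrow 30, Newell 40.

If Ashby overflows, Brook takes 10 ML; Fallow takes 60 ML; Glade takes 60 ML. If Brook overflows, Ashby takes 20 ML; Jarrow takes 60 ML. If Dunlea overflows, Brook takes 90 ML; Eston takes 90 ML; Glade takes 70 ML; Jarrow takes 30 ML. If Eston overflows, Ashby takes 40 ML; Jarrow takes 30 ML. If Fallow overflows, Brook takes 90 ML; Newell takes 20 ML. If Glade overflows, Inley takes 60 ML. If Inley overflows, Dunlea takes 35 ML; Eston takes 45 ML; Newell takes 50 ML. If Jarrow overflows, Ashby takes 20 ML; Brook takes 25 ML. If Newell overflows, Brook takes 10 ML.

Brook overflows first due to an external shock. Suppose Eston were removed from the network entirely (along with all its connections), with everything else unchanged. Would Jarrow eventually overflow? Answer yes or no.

yes

With Eston removed:
Round 1 — Brook overflows (initial).
  Ashby: +20 → 20 < 70
  Jarrow: +60 → 60 ≥ 30
Round 2 — Jarrow overflows.
  Ashby: +20 → 40 < 70
No further overflows.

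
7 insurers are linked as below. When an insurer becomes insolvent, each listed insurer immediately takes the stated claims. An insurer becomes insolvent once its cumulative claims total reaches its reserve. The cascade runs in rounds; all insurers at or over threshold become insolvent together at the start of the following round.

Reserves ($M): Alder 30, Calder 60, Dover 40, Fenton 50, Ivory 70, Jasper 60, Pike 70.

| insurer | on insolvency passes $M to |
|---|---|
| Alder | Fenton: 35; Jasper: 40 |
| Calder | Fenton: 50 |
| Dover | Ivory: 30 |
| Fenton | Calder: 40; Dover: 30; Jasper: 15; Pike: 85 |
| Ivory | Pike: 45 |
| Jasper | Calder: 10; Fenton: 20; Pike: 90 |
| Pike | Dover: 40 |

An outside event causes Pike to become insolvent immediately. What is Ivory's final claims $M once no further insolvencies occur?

Round 1 — Pike becomes insolvent (initial).
  Dover: +40 → 40 ≥ 40
Round 2 — Dover becomes insolvent.
  Ivory: +30 → 30 < 70
No further insolvencies.

30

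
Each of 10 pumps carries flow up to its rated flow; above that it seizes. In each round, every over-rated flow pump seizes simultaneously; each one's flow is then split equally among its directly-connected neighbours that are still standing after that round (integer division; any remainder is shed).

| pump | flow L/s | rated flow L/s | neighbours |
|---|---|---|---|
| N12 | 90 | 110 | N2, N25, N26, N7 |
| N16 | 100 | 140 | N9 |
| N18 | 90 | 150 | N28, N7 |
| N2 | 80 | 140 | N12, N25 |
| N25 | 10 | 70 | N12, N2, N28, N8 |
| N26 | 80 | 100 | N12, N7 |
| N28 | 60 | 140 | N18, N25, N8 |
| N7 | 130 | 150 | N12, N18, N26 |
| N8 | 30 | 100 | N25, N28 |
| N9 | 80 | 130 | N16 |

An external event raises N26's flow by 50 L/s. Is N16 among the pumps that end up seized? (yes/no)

no

Round 1 — N26 at 130 > 100. N26 seizes.
  N26 sheds 130 L/s to N12, N7: 65 each.
    N12: 90+65 = 155 > 110
    N7: 130+65 = 195 > 150
Round 2 — N12, N7 seize.
  N12 sheds 155 L/s to N2, N25: 77 each (1 lost).
    N2: 80+77 = 157 > 140
    N25: 10+77 = 87 > 70
  N7 sheds 195 L/s to N18: 195 each.
    N18: 90+195 = 285 > 150
Round 3 — N18, N2, N25 seize.
  N18 sheds 285 L/s to N28: 285 each.
    N28: 60+285 = 345 > 140
  N2 sheds 157 L/s: no online neighbours, lost.
  N25 sheds 87 L/s to N28, N8: 43 each (1 lost).
    N28: 345+43 = 388 > 140
    N8: 30+43 = 73 ≤ 100
Round 4 — N28 seizes.
  N28 sheds 388 L/s to N8: 388 each.
    N8: 73+388 = 461 > 100
Round 5 — N8 seizes.
  N8 sheds 461 L/s: no online neighbours, lost.
No further seizures.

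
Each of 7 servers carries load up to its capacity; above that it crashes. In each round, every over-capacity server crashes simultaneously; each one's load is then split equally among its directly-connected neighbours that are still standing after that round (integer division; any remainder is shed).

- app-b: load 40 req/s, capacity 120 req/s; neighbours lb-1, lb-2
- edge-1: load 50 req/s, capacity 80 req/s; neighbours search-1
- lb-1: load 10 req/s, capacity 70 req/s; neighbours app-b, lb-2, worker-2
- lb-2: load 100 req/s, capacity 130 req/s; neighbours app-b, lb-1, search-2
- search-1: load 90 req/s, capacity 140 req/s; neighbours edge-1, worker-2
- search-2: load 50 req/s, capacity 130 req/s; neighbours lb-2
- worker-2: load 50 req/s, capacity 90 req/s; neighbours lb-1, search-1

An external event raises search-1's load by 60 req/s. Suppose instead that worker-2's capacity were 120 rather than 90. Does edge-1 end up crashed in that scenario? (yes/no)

yes

With worker-2's capacity at 120:
Round 1 — search-1 at 150 > 140. search-1 crashes.
  search-1 sheds 150 req/s to edge-1, worker-2: 75 each.
    edge-1: 50+75 = 125 > 80
    worker-2: 50+75 = 125 > 120
Round 2 — edge-1, worker-2 crash.
  edge-1 sheds 125 req/s: no online neighbours, lost.
  worker-2 sheds 125 req/s to lb-1: 125 each.
    lb-1: 10+125 = 135 > 70
Round 3 — lb-1 crashes.
  lb-1 sheds 135 req/s to app-b, lb-2: 67 each (1 lost).
    app-b: 40+67 = 107 ≤ 120
    lb-2: 100+67 = 167 > 130
Round 4 — lb-2 crashes.
  lb-2 sheds 167 req/s to app-b, search-2: 83 each (1 lost).
    app-b: 107+83 = 190 > 120
    search-2: 50+83 = 133 > 130
Round 5 — app-b, search-2 crash.
  app-b sheds 190 req/s: no online neighbours, lost.
  search-2 sheds 133 req/s: no online neighbours, lost.
No further crashes.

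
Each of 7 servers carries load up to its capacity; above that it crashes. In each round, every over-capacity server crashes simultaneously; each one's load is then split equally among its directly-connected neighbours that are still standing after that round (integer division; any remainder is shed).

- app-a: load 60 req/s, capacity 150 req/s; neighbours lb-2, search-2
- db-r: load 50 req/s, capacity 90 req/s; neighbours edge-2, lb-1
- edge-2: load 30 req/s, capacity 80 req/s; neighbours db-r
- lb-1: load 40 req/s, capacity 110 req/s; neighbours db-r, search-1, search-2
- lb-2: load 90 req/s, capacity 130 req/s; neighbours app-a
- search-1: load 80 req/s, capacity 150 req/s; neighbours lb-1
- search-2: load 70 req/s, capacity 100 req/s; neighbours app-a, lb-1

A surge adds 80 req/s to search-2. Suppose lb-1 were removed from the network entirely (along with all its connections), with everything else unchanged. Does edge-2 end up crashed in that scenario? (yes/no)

no

With lb-1 removed:
Round 1 — search-2 at 150 > 100. search-2 crashes.
  search-2 sheds 150 req/s to app-a: 150 each.
    app-a: 60+150 = 210 > 150
Round 2 — app-a crashes.
  app-a sheds 210 req/s to lb-2: 210 each.
    lb-2: 90+210 = 300 > 130
Round 3 — lb-2 crashes.
  lb-2 sheds 300 req/s: no online neighbours, lost.
No further crashes.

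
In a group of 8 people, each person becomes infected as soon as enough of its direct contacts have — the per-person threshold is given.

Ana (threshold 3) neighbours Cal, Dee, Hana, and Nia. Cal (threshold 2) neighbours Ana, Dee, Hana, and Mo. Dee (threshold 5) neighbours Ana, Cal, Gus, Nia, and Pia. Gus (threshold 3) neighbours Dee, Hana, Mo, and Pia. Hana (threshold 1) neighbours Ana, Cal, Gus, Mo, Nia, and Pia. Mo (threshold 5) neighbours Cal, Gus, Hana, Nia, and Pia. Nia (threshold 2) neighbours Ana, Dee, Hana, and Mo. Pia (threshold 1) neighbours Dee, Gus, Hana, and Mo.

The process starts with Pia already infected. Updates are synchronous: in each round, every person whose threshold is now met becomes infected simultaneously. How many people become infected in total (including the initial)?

2

Round 1 — Pia becomes infected (initial).
Round 2 — checking thresholds:
  Dee: 1 of 5 neighbours < 5, below threshold.
  Gus: 1 of 4 neighbours < 3, below threshold.
  Hana: 1 of 6 neighbours ≥ 1, becomes infected.
  Mo: 1 of 5 neighbours < 5, below threshold.
Round 3 — no new infections; cascade stops.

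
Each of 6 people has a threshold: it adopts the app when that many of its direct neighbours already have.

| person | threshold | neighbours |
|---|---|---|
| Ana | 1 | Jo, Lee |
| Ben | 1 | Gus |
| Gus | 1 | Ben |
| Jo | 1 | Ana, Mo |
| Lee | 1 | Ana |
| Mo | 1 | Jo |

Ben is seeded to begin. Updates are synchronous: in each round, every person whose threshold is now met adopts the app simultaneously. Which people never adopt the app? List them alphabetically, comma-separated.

Round 1 — Ben adopts the app (initial).
Round 2 — checking thresholds:
  Gus: 1 of 1 neighbours ≥ 1, adopts the app.
Round 3 — no new adoptions; cascade stops.

Ana, Jo, Lee, Mo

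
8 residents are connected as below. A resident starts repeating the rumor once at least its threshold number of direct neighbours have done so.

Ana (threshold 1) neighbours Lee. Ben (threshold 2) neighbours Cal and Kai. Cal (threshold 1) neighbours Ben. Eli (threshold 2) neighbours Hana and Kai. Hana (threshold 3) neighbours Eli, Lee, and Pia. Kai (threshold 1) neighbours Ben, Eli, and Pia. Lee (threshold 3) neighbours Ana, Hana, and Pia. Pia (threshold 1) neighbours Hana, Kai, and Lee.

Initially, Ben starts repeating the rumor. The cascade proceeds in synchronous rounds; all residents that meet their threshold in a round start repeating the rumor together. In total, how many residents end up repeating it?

Round 1 — Ben starts repeating the rumor (initial).
Round 2 — checking thresholds:
  Cal: 1 of 1 neighbours ≥ 1, starts repeating the rumor.
  Kai: 1 of 3 neighbours ≥ 1, starts repeating the rumor.
Round 3 — checking thresholds:
  Eli: 1 of 2 neighbours < 2, not yet.
  Pia: 1 of 3 neighbours ≥ 1, starts repeating the rumor.
Round 4 — no new spreads; cascade stops.

4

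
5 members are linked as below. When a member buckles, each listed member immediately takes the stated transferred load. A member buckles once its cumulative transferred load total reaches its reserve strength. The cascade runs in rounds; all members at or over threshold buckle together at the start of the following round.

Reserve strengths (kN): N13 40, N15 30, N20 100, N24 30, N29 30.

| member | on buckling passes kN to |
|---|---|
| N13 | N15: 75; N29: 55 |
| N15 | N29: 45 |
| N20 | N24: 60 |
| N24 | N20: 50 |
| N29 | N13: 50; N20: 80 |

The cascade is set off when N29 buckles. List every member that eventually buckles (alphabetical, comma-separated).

Round 1 — N29 buckles (initial).
  N13: +50 → 50 ≥ 40
  N20: +80 → 80 < 100
Round 2 — N13 buckles.
  N15: +75 → 75 ≥ 30
Round 3 — N15 buckles.
No further bucklings.

N13, N15, N29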